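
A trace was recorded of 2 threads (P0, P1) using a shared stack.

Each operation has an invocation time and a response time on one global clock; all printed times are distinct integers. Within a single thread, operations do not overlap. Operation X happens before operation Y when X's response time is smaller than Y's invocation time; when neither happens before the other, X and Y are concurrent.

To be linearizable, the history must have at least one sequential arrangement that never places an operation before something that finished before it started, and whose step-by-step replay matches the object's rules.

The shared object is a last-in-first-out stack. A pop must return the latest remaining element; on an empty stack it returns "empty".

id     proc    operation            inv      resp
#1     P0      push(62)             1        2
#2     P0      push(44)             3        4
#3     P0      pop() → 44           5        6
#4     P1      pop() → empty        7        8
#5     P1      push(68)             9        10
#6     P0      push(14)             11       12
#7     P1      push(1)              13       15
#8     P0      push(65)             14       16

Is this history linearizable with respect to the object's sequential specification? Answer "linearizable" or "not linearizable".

not linearizable

through event 7 a valid linearization exists; event 8 (#4 responding at time 8) ends that
the sole real-time-consistent order of 4 completed operations fails the stack replay
e.g. #1, #2, #3, #4: illegal at step 4, since #4 pop() → empty cannot apply there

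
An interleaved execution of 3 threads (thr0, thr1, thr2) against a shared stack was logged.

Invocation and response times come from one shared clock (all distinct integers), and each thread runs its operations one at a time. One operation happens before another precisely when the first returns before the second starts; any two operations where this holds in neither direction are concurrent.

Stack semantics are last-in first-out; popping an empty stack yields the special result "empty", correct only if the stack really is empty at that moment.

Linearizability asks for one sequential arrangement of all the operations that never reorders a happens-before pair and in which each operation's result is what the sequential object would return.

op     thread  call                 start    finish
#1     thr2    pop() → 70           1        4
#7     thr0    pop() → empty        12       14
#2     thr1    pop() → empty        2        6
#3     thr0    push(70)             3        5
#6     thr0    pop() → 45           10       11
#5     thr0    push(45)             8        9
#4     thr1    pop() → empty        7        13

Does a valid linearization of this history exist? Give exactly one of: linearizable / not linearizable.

witness order: #2, #3, #1, #4, #5, #6, #7
step 1: #2 pop() → empty — stack <>
step 2: #3 push(70) — stack <70>
step 3: #1 pop() → 70 — stack <>
step 4: #4 pop() → empty — stack <>
step 5: #5 push(45) — stack <45>
step 6: #6 pop() → 45 — stack <>
step 7: #7 pop() → empty — stack <>

linearizable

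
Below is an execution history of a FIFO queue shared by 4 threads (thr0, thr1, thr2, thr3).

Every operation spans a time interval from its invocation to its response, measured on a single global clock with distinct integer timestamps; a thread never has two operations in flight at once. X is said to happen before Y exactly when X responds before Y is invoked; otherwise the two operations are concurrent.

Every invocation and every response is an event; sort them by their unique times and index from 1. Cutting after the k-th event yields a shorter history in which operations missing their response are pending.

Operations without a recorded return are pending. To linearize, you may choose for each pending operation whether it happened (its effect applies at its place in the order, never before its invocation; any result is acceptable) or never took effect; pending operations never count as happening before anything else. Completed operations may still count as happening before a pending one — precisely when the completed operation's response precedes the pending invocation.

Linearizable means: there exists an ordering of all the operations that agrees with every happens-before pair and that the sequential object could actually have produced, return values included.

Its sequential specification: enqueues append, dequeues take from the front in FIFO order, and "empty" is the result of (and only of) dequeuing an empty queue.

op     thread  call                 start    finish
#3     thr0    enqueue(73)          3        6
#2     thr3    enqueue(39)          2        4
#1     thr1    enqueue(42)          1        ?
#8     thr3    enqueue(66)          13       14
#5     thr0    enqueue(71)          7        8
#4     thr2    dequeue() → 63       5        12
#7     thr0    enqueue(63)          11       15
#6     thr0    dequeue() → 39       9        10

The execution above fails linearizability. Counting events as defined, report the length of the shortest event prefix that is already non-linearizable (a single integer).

one valid order for events 1..11 is #1, #2, #3, #4, #5, #6:
after step 1 (#1 enqueue(42) (pending, included)): queue <42>
after step 2 (#2 enqueue(39)): queue <42,39>
after step 3 (#3 enqueue(73)): queue <42,39,73>
after step 4 (#4 dequeue() (pending, included)): queue <39,73>
after step 5 (#5 enqueue(71)): queue <39,73,71>
after step 6 (#6 dequeue() → 39): queue <73,71>
include event 12 — #4 responding at 12 — and every candidate order breaks
no completion choice of the 2 pending operations (#1, #7) rescues it — every subset was tried
one such order, #2, #3, #4, #5, #6 (pending dropped), breaks at step 3 where #4 dequeue() → 63 is illegal
one such order, #2, #3, #5, #4, #6 (pending dropped), breaks at step 4 where #4 dequeue() → 63 is illegal

12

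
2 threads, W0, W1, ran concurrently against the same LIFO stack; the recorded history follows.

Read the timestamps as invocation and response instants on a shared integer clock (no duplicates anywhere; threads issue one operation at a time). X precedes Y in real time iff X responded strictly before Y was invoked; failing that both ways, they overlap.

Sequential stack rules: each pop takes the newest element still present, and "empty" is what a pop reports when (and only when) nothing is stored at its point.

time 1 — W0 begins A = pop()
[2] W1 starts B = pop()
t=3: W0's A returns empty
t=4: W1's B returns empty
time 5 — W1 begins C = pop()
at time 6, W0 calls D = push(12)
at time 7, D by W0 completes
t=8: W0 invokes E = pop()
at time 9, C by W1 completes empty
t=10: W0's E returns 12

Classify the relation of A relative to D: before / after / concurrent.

before

A spans [1,3], D spans [6,7]
resp(A)=3 < inv(D)=6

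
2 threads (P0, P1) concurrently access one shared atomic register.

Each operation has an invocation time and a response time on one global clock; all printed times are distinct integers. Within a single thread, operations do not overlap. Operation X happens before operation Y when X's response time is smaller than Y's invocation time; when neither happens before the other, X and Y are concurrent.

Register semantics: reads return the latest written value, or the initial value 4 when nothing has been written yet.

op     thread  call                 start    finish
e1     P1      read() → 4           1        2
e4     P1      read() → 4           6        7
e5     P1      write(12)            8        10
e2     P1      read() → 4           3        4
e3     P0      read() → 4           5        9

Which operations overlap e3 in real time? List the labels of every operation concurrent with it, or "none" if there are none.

e4, e5

e3 spans [5,9]: anything still running between times 5 and 9 counts as concurrent
e1 [1,2]: before
e2 [3,4]: before
e4 [6,7]: concurrent
e5 [8,10]: concurrent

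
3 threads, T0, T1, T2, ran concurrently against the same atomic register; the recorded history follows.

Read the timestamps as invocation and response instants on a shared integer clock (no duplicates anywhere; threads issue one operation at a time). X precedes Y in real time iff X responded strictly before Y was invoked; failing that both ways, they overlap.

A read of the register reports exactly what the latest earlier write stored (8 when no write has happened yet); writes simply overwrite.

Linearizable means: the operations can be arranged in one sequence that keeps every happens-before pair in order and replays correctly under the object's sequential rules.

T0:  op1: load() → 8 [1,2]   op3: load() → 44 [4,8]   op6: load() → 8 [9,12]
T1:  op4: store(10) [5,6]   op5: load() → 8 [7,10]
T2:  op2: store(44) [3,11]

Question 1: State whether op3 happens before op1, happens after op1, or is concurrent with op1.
after

op3 spans [4,8], op1 spans [1,2]
resp(op1)=2 < inv(op3)=4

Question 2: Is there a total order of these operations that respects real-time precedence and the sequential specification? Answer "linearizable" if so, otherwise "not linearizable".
not linearizable

the violation lands at event 10, op5's response at time 10: events 1..9 linearize, events 1..10 do not
all 3 real-time-respecting orders fail — 4 completed atomic register operations, no legal replay
include/drop combinations of the 2 pending operations (op2, op6) were all tried; none helps
e.g. op1, op3, op4, op5 (pending dropped): illegal at step 2, since op3 load() → 44 cannot apply there
e.g. op1, op4, op3, op5 (pending dropped): illegal at step 3, since op3 load() → 44 cannot apply there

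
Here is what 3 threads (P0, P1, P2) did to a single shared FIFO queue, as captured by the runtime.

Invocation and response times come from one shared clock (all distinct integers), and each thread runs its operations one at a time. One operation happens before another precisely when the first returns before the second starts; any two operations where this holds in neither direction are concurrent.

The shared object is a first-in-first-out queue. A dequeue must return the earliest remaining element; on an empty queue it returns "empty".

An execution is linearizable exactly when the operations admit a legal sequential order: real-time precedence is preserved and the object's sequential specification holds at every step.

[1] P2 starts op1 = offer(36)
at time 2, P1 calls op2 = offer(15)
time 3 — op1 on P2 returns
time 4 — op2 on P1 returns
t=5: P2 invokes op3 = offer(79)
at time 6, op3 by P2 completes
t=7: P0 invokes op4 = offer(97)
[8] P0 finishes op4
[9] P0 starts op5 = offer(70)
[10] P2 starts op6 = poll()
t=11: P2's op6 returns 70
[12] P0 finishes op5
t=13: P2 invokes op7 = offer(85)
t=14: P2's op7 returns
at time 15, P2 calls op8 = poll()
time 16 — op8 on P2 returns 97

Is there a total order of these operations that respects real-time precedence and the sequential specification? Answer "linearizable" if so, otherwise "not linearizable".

already the first 11 events (up to op6's response at time 11) admit no linearization; the first 10 still do
all 2 real-time-respecting orders fail — 5 completed FIFO queue operations, no legal replay
include/drop combinations of the 1 pending operation (op5) were all tried; none helps
sample order op1, op2, op3, op4, op6 (pending dropped) stalls at step 5 — op6 poll() → 70 has no legal effect
sample order op2, op1, op3, op4, op6 (pending dropped) stalls at step 5 — op6 poll() → 70 has no legal effect

not linearizable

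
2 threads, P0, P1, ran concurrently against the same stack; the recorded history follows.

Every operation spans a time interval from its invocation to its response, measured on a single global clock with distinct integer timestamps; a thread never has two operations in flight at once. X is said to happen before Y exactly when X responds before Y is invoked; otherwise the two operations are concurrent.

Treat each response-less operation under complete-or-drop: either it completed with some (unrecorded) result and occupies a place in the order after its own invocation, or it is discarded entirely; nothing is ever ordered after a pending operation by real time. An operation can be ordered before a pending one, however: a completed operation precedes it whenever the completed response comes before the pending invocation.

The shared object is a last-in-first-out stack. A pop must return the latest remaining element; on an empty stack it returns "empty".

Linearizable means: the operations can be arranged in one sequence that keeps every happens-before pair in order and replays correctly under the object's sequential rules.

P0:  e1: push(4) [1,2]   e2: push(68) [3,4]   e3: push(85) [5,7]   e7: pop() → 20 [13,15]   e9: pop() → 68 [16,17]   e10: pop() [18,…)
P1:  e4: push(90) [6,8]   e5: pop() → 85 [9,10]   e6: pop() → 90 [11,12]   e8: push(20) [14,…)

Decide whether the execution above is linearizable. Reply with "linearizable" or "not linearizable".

one valid linearization: e1, e2, e4, e3, e5, e6, e8, e7, e9
1. e1 push(4), leaving stack <4>
2. e2 push(68), leaving stack <4,68>
3. e4 push(90), leaving stack <4,68,90>
4. e3 push(85), leaving stack <4,68,90,85>
5. e5 pop() → 85, leaving stack <4,68,90>
6. e6 pop() → 90, leaving stack <4,68>
7. e8 push(20) (pending, included), leaving stack <4,68,20>
8. e7 pop() → 20, leaving stack <4,68>
9. e9 pop() → 68, leaving stack <4>

linearizable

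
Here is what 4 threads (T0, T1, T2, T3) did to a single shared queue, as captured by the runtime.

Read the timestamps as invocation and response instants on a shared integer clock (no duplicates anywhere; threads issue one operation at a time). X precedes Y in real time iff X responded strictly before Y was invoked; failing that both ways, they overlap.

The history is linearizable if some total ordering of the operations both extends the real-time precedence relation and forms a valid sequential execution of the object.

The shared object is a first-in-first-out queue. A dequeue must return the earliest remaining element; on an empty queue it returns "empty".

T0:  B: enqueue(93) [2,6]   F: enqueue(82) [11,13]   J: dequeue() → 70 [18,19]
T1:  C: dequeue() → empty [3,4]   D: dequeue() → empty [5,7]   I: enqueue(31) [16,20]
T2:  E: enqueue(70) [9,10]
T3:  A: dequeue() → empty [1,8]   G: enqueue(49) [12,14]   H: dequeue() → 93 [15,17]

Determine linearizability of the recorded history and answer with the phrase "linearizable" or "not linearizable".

a witness: A, C, D, B, E, F, G, H, I, J
step 1: A dequeue() → empty — queue <>
step 2: C dequeue() → empty — queue <>
step 3: D dequeue() → empty — queue <>
step 4: B enqueue(93) — queue <93>
step 5: E enqueue(70) — queue <93,70>
step 6: F enqueue(82) — queue <93,70,82>
step 7: G enqueue(49) — queue <93,70,82,49>
step 8: H dequeue() → 93 — queue <70,82,49>
step 9: I enqueue(31) — queue <70,82,49,31>
step 10: J dequeue() → 70 — queue <82,49,31>

linearizable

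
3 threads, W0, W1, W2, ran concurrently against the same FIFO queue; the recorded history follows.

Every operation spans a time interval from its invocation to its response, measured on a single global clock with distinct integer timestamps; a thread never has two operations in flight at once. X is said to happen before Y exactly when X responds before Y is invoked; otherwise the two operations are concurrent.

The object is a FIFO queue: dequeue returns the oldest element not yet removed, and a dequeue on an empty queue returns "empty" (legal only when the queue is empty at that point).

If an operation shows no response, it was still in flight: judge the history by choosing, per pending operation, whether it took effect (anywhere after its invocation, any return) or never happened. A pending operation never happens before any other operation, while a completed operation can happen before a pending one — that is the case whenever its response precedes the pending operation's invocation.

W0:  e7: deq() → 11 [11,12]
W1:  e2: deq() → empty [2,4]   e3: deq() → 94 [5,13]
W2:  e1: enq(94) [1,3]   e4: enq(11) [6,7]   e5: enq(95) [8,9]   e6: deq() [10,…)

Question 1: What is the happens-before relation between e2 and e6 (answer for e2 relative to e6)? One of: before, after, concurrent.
e2 spans [2,4], e6 spans [10,…)
resp(e2)=4 < inv(e6)=10

before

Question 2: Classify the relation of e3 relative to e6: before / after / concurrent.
e3 spans [5,13], e6 spans [10,…)
the intervals overlap in both directions

concurrent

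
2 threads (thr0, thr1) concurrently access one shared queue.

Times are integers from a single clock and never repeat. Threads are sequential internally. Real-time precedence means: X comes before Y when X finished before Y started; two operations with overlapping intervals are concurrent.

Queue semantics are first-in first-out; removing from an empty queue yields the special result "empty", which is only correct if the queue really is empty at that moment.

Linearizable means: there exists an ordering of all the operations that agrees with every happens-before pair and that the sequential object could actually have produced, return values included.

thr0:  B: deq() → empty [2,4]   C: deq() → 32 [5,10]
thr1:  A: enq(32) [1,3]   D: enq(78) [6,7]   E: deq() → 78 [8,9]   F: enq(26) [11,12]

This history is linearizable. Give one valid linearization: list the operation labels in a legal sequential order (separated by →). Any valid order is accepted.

B → A → C → D → E → F

after step 1 (B deq() → empty): queue <>
after step 2 (A enq(32)): queue <32>
after step 3 (C deq() → 32): queue <>
after step 4 (D enq(78)): queue <78>
after step 5 (E deq() → 78): queue <>
after step 6 (F enq(26)): queue <26>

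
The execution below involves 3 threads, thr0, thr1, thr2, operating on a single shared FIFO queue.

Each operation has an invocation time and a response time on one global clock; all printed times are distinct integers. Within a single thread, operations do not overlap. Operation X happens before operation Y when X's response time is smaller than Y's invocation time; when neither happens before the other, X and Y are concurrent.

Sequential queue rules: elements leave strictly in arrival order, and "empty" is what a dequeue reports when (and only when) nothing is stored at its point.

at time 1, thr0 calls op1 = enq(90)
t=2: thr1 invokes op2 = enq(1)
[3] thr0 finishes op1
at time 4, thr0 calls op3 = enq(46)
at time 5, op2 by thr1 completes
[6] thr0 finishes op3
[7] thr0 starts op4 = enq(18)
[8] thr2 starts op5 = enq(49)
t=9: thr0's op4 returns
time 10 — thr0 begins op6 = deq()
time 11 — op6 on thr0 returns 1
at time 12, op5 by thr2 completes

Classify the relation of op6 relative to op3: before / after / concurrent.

op6 spans [10,11], op3 spans [4,6]
resp(op3)=6 < inv(op6)=10

after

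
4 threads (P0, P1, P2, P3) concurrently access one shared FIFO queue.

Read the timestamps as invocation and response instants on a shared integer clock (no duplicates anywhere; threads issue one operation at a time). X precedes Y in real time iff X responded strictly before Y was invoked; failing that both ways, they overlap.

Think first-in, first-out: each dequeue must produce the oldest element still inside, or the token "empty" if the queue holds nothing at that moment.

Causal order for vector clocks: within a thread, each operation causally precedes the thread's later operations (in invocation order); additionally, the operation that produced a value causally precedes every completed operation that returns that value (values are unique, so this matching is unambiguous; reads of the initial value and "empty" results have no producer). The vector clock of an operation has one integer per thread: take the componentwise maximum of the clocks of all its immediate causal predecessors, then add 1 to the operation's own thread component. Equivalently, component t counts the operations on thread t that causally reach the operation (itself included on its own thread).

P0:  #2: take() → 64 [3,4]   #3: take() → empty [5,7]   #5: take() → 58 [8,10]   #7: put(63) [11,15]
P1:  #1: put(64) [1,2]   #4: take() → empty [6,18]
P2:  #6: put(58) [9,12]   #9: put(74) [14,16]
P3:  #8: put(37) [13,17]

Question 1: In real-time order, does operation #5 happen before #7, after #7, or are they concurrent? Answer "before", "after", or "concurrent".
before

#5 spans [8,10], #7 spans [11,15]
resp(#5)=10 < inv(#7)=11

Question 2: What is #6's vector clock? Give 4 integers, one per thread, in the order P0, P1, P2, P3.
(0, 0, 1, 0)

no predecessors for #8 (invoked 13): P3 increments from zero → (0, 0, 0, 1)
no predecessors for #6 (invoked 9): P2 increments from zero → (0, 0, 1, 0)
no predecessors for #1 (invoked 1): P1 increments from zero → (0, 1, 0, 0)
#9, invoked 14, takes VC(#6)=(0, 0, 1, 0) under max, adds 1 for P2 → (0, 0, 2, 0)
#4, invoked 6, takes VC(#1)=(0, 1, 0, 0) under max, adds 1 for P1 → (0, 2, 0, 0)
#2, invoked 3, takes VC(#1)=(0, 1, 0, 0) under max, adds 1 for P0 → (1, 1, 0, 0)
#3, invoked 5, takes VC(#2)=(1, 1, 0, 0) under max, adds 1 for P0 → (2, 1, 0, 0)
#5, invoked 8, takes VC(#3)=(2, 1, 0, 0), VC(#6)=(0, 0, 1, 0) under max, adds 1 for P0 → (3, 1, 1, 0)
#7, invoked 11, takes VC(#5)=(3, 1, 1, 0) under max, adds 1 for P0 → (4, 1, 1, 0)
target: VC(#6) = (0, 0, 1, 0)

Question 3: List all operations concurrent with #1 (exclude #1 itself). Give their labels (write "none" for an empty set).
none

overlap test against #1 [1,2]: concurrent iff the interval meets 1..2
#2 [3,4]: after
#3 [5,7]: after
#4 [6,18]: after
#5 [8,10]: after
#6 [9,12]: after
#7 [11,15]: after
#8 [13,17]: after
#9 [14,16]: after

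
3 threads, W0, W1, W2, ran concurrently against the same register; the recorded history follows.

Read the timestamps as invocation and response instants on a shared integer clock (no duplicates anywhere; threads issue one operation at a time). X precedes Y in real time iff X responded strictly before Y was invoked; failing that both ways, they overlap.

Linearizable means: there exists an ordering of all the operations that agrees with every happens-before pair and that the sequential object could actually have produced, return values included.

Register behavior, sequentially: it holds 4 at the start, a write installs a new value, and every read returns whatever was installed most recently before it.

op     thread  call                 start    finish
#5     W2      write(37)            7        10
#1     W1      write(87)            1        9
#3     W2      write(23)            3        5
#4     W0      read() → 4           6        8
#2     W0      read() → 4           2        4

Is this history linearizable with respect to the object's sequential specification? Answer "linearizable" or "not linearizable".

not linearizable

already the first 8 events (up to #4's response at time 8) admit no linearization; the first 7 still do
every one of the 2 real-time-consistent orders over 3 completed register ops fails the sequential spec
no escape via the 2 pending operations (#1, #5): every completion choice fails
take #2, #3, #4 (pending dropped): step 3 already fails, because #4 read() → 4 cannot occur there
take #3, #2, #4 (pending dropped): step 2 already fails, because #2 read() → 4 cannot occur there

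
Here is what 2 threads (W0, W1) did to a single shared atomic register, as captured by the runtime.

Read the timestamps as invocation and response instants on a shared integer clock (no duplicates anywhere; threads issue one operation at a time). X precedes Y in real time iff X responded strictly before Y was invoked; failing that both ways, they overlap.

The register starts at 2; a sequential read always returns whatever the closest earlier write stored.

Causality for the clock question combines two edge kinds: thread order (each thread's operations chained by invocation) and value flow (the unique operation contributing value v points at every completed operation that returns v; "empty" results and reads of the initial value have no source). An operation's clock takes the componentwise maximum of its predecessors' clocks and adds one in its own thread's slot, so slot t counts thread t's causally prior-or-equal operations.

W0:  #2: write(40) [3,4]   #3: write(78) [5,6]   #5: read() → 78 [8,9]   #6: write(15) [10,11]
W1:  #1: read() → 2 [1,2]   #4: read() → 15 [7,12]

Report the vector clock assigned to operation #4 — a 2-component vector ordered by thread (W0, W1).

root op #1, invoked 1: fresh clock plus W1's own tick → (0, 1)
root op #2, invoked 3: fresh clock plus W0's own tick → (1, 0)
from VC(#2)=(1, 0), #3 (invoked 5) maxes components and bumps W0 → (2, 0)
from VC(#3)=(2, 0), #5 (invoked 8) maxes components and bumps W0 → (3, 0)
from VC(#5)=(3, 0), #6 (invoked 10) maxes components and bumps W0 → (4, 0)
from VC(#1)=(0, 1), VC(#6)=(4, 0), #4 (invoked 7) maxes components and bumps W1 → (4, 2)
target: VC(#4) = (4, 2)

(4, 2)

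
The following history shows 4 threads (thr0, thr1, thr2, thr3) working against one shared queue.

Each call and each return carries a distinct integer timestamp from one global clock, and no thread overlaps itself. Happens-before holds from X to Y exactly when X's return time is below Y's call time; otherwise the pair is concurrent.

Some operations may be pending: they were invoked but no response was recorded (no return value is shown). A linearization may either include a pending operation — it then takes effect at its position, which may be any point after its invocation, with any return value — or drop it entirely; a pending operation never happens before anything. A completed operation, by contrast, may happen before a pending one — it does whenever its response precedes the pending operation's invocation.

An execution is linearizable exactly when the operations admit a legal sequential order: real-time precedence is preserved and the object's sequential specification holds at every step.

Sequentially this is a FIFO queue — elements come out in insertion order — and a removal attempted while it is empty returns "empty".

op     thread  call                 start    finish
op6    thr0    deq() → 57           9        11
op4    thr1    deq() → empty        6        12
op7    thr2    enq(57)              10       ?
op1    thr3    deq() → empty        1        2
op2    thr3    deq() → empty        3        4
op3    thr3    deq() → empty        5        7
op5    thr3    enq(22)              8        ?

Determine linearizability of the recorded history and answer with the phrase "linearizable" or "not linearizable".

linearizable

one valid linearization: op1, op2, op3, op4, op7, op5, op6
1. op1 deq() → empty, leaving queue <>
2. op2 deq() → empty, leaving queue <>
3. op3 deq() → empty, leaving queue <>
4. op4 deq() → empty, leaving queue <>
5. op7 enq(57) (pending, included), leaving queue <57>
6. op5 enq(22) (pending, included), leaving queue <57,22>
7. op6 deq() → 57, leaving queue <22>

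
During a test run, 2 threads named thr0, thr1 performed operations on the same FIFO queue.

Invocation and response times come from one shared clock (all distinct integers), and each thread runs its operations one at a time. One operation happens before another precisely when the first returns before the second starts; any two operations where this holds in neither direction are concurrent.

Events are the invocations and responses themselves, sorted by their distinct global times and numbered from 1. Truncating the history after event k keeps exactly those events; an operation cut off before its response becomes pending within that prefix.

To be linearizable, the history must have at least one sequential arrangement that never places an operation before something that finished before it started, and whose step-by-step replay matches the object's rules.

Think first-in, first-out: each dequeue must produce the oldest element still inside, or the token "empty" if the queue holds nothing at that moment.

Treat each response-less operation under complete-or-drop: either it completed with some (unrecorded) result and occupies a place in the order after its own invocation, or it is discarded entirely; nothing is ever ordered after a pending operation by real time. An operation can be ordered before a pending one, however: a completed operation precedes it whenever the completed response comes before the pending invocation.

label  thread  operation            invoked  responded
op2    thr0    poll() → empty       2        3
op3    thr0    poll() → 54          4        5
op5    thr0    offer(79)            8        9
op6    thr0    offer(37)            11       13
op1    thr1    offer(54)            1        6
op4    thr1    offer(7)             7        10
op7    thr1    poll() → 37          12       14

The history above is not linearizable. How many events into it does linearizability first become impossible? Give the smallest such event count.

a valid linearization of events 1..13 exists, for instance op2, op1, op3, op4, op5, op6:
after step 1 (op2 poll() → empty): queue <>
after step 2 (op1 offer(54)): queue <54>
after step 3 (op3 poll() → 54): queue <>
after step 4 (op4 offer(7)): queue <7>
after step 5 (op5 offer(79)): queue <7,79>
after step 6 (op6 offer(37)): queue <7,79,37>
with event 14 included (op7 responding at time 14), all real-time-consistent orders fail
for example op1, op2, op3, op4, op5, op6, op7 fails at step 2: op2 poll() → empty is not legal there
for example op1, op2, op3, op4, op5, op7, op6 fails at step 2: op2 poll() → empty is not legal there

14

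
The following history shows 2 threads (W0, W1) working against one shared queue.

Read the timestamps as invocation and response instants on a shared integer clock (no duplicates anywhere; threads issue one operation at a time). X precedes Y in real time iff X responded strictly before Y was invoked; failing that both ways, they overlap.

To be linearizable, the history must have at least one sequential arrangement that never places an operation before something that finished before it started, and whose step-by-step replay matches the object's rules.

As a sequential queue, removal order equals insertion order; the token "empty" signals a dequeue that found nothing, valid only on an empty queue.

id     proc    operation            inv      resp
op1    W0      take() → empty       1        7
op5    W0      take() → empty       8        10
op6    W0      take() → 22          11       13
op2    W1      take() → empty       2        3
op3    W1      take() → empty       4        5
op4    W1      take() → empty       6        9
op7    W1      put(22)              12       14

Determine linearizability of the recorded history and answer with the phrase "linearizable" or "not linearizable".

witness order: op1, op2, op3, op4, op5, op7, op6
step 1: op1 take() → empty — queue <>
step 2: op2 take() → empty — queue <>
step 3: op3 take() → empty — queue <>
step 4: op4 take() → empty — queue <>
step 5: op5 take() → empty — queue <>
step 6: op7 put(22) — queue <22>
step 7: op6 take() → 22 — queue <>

linearizable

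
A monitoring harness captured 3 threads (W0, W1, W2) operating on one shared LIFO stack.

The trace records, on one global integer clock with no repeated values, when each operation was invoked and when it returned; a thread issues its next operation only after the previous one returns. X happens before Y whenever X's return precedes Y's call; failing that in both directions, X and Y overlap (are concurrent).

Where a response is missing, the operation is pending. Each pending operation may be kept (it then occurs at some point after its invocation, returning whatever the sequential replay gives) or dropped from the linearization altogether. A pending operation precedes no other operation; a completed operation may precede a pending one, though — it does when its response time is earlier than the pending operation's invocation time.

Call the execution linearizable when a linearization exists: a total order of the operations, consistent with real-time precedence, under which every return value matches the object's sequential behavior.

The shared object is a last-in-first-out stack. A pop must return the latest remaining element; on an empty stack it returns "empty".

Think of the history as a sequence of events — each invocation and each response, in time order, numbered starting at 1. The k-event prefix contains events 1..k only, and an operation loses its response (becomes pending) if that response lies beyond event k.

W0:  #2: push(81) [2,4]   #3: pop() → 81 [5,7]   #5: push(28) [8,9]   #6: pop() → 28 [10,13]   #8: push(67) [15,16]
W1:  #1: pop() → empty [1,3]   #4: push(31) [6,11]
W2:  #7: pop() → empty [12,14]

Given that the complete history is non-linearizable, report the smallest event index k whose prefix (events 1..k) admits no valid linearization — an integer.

14

events 1..13 are still linearizable — one witness is #1, #2, #3, #4, #5, #6:
after step 1 (#1 pop() → empty): stack <>
after step 2 (#2 push(81)): stack <81>
after step 3 (#3 pop() → 81): stack <>
after step 4 (#4 push(31)): stack <31>
after step 5 (#5 push(28)): stack <31,28>
after step 6 (#6 pop() → 28): stack <31>
once event 14 joins (#7's response, time 14), exhaustive search finds no witness
sample order #1, #2, #3, #4, #5, #6, #7 stalls at step 7 — #7 pop() → empty has no legal effect
sample order #1, #2, #3, #4, #5, #7, #6 stalls at step 6 — #7 pop() → empty has no legal effect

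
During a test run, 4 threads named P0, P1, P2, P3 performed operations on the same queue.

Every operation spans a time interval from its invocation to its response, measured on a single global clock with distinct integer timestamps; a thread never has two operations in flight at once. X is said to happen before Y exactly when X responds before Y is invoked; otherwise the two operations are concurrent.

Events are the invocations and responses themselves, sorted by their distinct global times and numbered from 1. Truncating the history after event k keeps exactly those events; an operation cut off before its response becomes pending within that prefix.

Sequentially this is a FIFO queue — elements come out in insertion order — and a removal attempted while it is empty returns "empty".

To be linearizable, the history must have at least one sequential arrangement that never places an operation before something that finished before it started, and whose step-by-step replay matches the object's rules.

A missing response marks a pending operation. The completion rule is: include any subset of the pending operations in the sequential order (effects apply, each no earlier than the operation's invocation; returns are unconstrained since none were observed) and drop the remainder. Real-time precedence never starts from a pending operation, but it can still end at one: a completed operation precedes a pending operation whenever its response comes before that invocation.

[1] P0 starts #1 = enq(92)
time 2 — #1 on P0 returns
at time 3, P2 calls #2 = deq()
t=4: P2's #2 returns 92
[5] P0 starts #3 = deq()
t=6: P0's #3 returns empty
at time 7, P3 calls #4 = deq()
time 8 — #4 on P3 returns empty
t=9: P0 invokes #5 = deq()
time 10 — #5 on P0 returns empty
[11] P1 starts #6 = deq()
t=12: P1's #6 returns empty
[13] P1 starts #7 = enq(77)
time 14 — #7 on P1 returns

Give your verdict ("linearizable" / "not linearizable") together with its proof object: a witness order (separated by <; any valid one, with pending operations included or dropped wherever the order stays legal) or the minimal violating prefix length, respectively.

linearizable — witness: #1 < #2 < #3 < #4 < #5 < #6 < #7

after step 1 (#1 enq(92)): queue <92>
after step 2 (#2 deq() → 92): queue <>
after step 3 (#3 deq() → empty): queue <>
after step 4 (#4 deq() → empty): queue <>
after step 5 (#5 deq() → empty): queue <>
after step 6 (#6 deq() → empty): queue <>
after step 7 (#7 enq(77)): queue <77>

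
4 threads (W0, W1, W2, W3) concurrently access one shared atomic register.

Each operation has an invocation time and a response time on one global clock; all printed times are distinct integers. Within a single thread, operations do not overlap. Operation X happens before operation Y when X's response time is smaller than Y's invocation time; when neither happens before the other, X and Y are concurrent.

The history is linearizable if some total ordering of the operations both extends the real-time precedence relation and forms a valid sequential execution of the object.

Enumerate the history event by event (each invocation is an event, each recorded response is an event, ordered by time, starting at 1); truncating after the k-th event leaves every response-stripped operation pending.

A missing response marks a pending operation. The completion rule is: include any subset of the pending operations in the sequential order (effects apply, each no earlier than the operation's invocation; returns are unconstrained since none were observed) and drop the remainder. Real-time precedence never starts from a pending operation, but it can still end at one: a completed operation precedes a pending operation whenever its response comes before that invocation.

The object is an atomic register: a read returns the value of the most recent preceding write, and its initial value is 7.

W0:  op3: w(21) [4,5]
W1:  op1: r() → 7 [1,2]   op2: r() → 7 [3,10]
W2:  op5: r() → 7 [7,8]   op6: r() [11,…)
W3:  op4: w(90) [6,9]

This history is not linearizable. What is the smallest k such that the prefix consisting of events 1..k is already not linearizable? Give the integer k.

8

events 1..7 are linearizable; a witness order is op1, op2, op3:
step 1: op1 r() → 7 — value 7
step 2: op2 r() (pending, included) — value 7
step 3: op3 w(21) — value 21
at event 8 (op5's time-8 response) nothing linearizes any more
no completion choice of the 2 pending operations (op2, op4) rescues it — every subset was tried
one such order, op1, op3, op5 (pending dropped), breaks at step 3 where op5 r() → 7 is illegal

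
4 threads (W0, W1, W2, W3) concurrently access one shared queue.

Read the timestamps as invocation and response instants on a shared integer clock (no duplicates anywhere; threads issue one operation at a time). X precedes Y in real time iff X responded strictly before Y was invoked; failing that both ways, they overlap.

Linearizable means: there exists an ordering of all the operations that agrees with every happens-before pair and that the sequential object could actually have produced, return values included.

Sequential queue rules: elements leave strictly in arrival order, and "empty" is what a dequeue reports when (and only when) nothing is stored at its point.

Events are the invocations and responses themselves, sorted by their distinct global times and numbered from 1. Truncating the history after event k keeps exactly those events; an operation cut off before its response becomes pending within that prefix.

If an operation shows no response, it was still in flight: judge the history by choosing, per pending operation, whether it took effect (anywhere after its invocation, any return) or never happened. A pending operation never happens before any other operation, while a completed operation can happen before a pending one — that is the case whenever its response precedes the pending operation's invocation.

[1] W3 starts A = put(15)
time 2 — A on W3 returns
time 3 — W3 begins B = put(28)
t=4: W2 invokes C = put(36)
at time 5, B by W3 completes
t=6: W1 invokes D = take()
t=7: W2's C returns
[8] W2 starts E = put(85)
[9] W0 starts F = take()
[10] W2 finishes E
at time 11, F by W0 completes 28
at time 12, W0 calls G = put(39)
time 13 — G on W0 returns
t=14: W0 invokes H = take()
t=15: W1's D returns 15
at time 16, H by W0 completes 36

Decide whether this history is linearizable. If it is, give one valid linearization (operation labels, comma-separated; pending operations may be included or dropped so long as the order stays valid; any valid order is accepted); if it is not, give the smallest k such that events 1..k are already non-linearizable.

linearizable — witness: A, B, C, D, E, F, G, H

after step 1 (A put(15)): queue <15>
after step 2 (B put(28)): queue <15,28>
after step 3 (C put(36)): queue <15,28,36>
after step 4 (D take() → 15): queue <28,36>
after step 5 (E put(85)): queue <28,36,85>
after step 6 (F take() → 28): queue <36,85>
after step 7 (G put(39)): queue <36,85,39>
after step 8 (H take() → 36): queue <85,39>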